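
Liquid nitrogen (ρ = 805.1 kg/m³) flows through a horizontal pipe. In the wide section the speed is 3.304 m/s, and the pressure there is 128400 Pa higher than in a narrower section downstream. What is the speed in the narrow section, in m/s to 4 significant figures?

Horizontal Bernoulli: P₁ + ½ρv₁² = P₂ + ½ρv₂², so v₂² = v₁² + 2(P₁ − P₂)/ρ.
v₂ = √(3.304² + 2·128400/805.1) = √(10.92 + 319.0) = 18.16 m/s.

v₂ ≈ 18.16 m/s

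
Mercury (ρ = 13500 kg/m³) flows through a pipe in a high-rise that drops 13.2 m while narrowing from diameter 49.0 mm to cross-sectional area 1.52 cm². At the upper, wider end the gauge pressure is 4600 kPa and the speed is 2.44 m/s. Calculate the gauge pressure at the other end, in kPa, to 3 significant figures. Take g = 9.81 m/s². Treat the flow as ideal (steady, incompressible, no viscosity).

By continuity, v₂ = v₁·A₁/A₂ = 2.44·(18.9/1.52) = 30.3 m/s.
Applying Bernoulli between the two ends and solving for P₂: P₂ = P₁ + ½ρ(v₁² − v₂²) − ρgΔh.
P₂ = 4600000 + ½·13500·(2.44² − 30.3²) − 13500·9.81·(−13.2) = 4600000 + (-6150000) − (-1750000) = 203000 Pa.

P₂ ≈ 203 kPa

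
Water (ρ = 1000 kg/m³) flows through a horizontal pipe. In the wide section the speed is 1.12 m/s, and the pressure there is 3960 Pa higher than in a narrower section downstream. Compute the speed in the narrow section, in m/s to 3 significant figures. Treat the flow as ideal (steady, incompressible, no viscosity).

v₂ ≈ 3.03 m/s

With h₁ = h₂, rearranging Bernoulli gives v₂ = √(v₁² + 2ΔP/ρ).
v₂ = √(1.12² + 2·3960/1000) = √(1.25 + 7.92) = 3.03 m/s.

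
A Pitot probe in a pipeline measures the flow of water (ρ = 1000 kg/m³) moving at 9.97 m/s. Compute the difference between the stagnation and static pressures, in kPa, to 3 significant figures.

ΔP = 49.7 kPa

The dynamic pressure equals the rise in static pressure at the stagnation point: ΔP = ½ρv².
ΔP = ½·1000·9.97² = 49700 Pa.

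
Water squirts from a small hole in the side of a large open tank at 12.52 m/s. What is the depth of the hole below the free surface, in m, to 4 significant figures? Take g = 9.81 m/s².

h = 7.989 m

Inverting v = √(2gh) gives h = v² / 2g.
h = 12.52²/(2·9.81) = 156.8/19.62 = 7.989 m.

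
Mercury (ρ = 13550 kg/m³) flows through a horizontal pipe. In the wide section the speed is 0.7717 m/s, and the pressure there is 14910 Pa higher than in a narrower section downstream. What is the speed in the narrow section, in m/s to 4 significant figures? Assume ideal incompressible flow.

1.672 m/s

Horizontal Bernoulli: P₁ + ½ρv₁² = P₂ + ½ρv₂², so v₂² = v₁² + 2(P₁ − P₂)/ρ.
v₂ = √(0.7717² + 2·14910/13550) = √(0.5955 + 2.201) = 1.672 m/s.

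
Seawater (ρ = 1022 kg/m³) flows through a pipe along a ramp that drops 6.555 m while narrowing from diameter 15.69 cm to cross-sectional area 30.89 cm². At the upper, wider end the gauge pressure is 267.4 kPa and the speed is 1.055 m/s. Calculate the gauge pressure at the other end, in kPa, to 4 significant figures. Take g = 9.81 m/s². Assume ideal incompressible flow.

By continuity, v₂ = v₁·A₁/A₂ = 1.055·(193.3/30.89) = 6.603 m/s.
Applying Bernoulli between the two ends and solving for P₂: P₂ = P₁ + ½ρ(v₁² − v₂²) − ρgΔh.
P₂ = 267400 + ½·1022·(1.055² − 6.603²) − 1022·9.81·(−6.555) = 267400 + (-21710) − (-65720) = 311400 Pa.

P₂ ≈ 311.4 kPa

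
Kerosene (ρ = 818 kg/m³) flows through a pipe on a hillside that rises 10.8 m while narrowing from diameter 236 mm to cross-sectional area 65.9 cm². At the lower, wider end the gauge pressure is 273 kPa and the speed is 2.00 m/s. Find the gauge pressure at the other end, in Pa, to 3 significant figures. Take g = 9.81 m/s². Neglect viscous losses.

Mass conservation (A₁v₁ = A₂v₂) gives v₂ = 2.00 × 437/65.9 = 13.3 m/s.
Applying Bernoulli between the two ends and solving for P₂: P₂ = P₁ + ½ρ(v₁² − v₂²) − ρgΔh.
P₂ = 273000 + ½·818·(2.00² − 13.3²) − 818·9.81·(+10.8) = 273000 + (-70400) − (86700) = 116000 Pa.

P₂ ≈ 116000 Pa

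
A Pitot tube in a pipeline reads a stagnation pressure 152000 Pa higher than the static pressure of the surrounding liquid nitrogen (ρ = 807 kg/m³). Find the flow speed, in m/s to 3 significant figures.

v ≈ 19.4 m/s

At the stagnation point the flow is brought to rest, so Bernoulli gives P_stag − P_static = ½ρv².
v = √(2ΔP/ρ) = √(2·152000/807) = 19.4 m/s.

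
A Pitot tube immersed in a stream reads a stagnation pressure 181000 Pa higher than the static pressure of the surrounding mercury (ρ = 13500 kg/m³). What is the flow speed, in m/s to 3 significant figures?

Bernoulli between the free stream and the stagnation point: ½ρv² = P_stag − P_static.
v = √(2ΔP/ρ) = √(2·181000/13500) = 5.18 m/s.

v ≈ 5.18 m/s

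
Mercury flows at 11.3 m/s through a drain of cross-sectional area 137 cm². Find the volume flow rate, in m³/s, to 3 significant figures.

Q = A·v = 0.0137 m² × 11.3 m/s = 0.155 m³/s.

Q = 0.155 m³/s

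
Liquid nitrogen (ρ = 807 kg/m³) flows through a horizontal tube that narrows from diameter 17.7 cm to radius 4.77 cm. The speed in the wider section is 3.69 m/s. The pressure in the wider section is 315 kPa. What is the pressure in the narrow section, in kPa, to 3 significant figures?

P₂ ≈ 255 kPa

The volume flow rate is constant, so v₂ = (A₁/A₂)v₁ = (246/71.5)·3.69 = 12.7 m/s.
Along the horizontal streamline, P + ½ρv² is constant.
P₂ = P₁ − ½ρ(v₂² − v₁²) = 315000 − ½·807·(12.7² − 3.69²) = 315000 − 59600 = 255000 Pa.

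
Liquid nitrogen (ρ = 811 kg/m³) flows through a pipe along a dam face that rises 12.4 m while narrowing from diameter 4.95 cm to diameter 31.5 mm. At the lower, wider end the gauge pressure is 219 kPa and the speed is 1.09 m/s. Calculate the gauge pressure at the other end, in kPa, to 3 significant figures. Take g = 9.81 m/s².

P₂ ≈ 118 kPa

By continuity, v₂ = v₁·A₁/A₂ = 1.09·(19.2/7.79) = 2.69 m/s.
Bernoulli: P₁ + ½ρv₁² + ρg h₁ = P₂ + ½ρv₂² + ρg h₂, so P₂ = P₁ + ½ρ(v₁² − v₂²) − ρg(h₂ − h₁).
P₂ = 219000 + ½·811·(1.09² − 2.69²) − 811·9.81·(+12.4) = 219000 + (-2460) − (98700) = 118000 Pa.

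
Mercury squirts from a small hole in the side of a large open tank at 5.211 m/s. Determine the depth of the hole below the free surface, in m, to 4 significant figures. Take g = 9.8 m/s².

1.385 m

For a small hole in a large open tank, ½v² = gh, giving h = v²/(2g).
h = 5.211²/(2·9.8) = 27.15/19.60 = 1.385 m.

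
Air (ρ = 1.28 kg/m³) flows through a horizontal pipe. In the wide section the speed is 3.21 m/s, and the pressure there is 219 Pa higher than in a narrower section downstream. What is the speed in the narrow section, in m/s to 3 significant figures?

Along the level pipe P + ½ρv² is conserved, hence v₂² = v₁² + 2(P₁ − P₂)/ρ.
v₂ = √(3.21² + 2·219/1.28) = √(10.3 + 342) = 18.8 m/s.

v₂ = 18.8 m/s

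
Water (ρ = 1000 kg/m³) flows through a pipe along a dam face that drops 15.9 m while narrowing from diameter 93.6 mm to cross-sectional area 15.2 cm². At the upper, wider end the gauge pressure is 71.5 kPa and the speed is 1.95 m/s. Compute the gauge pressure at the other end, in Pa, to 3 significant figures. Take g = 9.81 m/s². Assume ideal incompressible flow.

P₂ ≈ 190000 Pa

The volume flow rate is constant, so v₂ = (A₁/A₂)v₁ = (68.8/15.2)·1.95 = 8.83 m/s.
Bernoulli: P₁ + ½ρv₁² + ρg h₁ = P₂ + ½ρv₂² + ρg h₂, so P₂ = P₁ + ½ρ(v₁² − v₂²) − ρg(h₂ − h₁).
P₂ = 71500 + ½·1000·(1.95² − 8.83²) − 1000·9.81·(−15.9) = 71500 + (-37100) − (-156000) = 190000 Pa.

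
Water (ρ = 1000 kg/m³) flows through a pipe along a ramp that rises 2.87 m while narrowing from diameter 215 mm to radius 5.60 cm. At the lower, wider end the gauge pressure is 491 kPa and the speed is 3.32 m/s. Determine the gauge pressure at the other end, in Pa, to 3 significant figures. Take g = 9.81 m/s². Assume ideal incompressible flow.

P₂ ≈ 394000 Pa

Mass conservation (A₁v₁ = A₂v₂) gives v₂ = 3.32 × 363/98.5 = 12.2 m/s.
Applying Bernoulli between the two ends and solving for P₂: P₂ = P₁ + ½ρ(v₁² − v₂²) − ρgΔh.
P₂ = 491000 + ½·1000·(3.32² − 12.2²) − 1000·9.81·(+2.87) = 491000 + (-69300) − (28200) = 394000 Pa.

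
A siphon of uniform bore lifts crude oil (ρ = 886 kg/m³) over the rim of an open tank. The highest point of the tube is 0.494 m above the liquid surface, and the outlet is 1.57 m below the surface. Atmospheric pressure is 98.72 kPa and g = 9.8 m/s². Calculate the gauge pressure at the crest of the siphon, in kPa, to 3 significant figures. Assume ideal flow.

Bernoulli surface→outlet gives ½v² = g·h_out, so v = √(2·9.8·1.57) = 5.55 m/s.
Continuity keeps v the same throughout the tube; from surface to crest, P_atm + 0 = P_top + ½ρv² + ρg·h_top.
P_top = 98720 − ½·886·5.55² − 886·9.8·0.494 = 80800 Pa. So P_gauge = P_top − P_atm = -17900 Pa.

P_gauge = -17.9 kPa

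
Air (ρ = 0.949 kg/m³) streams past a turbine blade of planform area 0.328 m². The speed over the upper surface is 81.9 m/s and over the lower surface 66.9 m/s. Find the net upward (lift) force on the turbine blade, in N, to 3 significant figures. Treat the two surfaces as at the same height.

From P + ½ρv² = const at equal height, P_low − P_up = ½ρ(v_up² − v_low²).
ΔP = ½·0.949·(81.9² − 66.9²) = 1060 Pa.
Lift = ΔP · A = 1060 × 0.328 = 347 N.

F ≈ 347 N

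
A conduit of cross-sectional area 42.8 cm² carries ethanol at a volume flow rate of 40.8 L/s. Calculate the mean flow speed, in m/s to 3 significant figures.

v ≈ 9.53 m/s

Q = 40.8 L/s = 0.0408 m³/s.
v = Q/A = 0.0408 / 0.00428 = 9.53 m/s.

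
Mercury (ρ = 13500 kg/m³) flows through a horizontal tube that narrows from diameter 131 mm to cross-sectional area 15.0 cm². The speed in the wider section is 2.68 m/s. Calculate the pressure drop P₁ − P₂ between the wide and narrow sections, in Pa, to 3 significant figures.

Continuity gives A₁v₁ = A₂v₂, so v₂ = (135 cm²)/(15.0 cm²) × 2.68 m/s = 24.1 m/s.
Bernoulli (h₁ = h₂): P₁ − P₂ = ½ρ(v₂² − v₁²).
P₁ − P₂ = ½·13500·(24.1² − 2.68²) = ½·13500·573 = 3870000 Pa.

ΔP ≈ 3870000 Pa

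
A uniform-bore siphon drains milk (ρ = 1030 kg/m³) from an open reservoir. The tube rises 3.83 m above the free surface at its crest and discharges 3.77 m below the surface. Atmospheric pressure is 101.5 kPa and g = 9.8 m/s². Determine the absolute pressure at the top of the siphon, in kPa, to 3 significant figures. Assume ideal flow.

Bernoulli surface→outlet gives ½v² = g·h_out, so v = √(2·9.8·3.77) = 8.60 m/s.
The bore is uniform, so the speed at the crest is the same v. Bernoulli surface→crest: P_atm = P_top + ½ρv² + ρg·h_top.
P_top = 101500 − ½·1030·8.60² − 1030·9.8·3.83 = 24800 Pa.

P_top ≈ 24.8 kPa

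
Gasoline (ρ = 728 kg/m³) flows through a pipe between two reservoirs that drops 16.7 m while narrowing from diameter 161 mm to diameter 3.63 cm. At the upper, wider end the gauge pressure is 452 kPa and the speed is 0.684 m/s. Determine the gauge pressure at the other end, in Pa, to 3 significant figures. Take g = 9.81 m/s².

506000 Pa

By continuity, v₂ = v₁·A₁/A₂ = 0.684·(204/10.3) = 13.5 m/s.
Energy conservation along the streamline gives P₂ = P₁ − ½ρ(v₂² − v₁²) − ρg(h₂ − h₁).
P₂ = 452000 + ½·728·(0.684² − 13.5²) − 728·9.81·(−16.7) = 452000 + (-65700) − (-119000) = 506000 Pa.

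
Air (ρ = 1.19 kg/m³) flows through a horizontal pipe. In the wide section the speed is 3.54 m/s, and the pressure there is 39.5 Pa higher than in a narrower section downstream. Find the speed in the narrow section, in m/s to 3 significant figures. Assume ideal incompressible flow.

Along the level pipe P + ½ρv² is conserved, hence v₂² = v₁² + 2(P₁ − P₂)/ρ.
v₂ = √(3.54² + 2·39.5/1.19) = √(12.5 + 66.4) = 8.88 m/s.

v₂ ≈ 8.88 m/s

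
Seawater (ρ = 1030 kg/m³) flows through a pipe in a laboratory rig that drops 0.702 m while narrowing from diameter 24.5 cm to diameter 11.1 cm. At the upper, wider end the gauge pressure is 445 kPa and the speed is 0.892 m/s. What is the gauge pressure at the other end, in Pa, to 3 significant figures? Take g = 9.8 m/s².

P₂ ≈ 443000 Pa

The volume flow rate is constant, so v₂ = (A₁/A₂)v₁ = (471/96.8)·0.892 = 4.35 m/s.
Bernoulli: P₁ + ½ρv₁² + ρg h₁ = P₂ + ½ρv₂² + ρg h₂, so P₂ = P₁ + ½ρ(v₁² − v₂²) − ρg(h₂ − h₁).
P₂ = 445000 + ½·1030·(0.892² − 4.35²) − 1030·9.8·(−0.702) = 445000 + (-9320) − (-7090) = 443000 Pa.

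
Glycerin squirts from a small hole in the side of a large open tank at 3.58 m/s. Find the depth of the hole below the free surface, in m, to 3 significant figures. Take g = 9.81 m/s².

0.653 m

Inverting v = √(2gh) gives h = v² / 2g.
h = 3.58²/(2·9.81) = 12.8/19.62 = 0.653 m.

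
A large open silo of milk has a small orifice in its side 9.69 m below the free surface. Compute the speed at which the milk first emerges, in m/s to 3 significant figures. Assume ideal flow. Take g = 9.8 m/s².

v = 13.8 m/s

The surface is effectively still and both ends are open, so ½v² = gh and v = √(2·9.8·9.69) = 13.8 m/s.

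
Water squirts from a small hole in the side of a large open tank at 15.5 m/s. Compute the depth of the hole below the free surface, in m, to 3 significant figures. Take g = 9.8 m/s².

12.3 m

For a small hole in a large open tank, ½v² = gh, giving h = v²/(2g).
h = 15.5²/(2·9.8) = 240/19.60 = 12.3 m.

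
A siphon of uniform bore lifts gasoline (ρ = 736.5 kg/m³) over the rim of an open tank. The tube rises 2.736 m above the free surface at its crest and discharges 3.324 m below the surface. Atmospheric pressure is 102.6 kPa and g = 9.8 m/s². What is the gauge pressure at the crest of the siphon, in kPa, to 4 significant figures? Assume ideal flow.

The outlet speed comes from Torricelli: v = √(2g·3.324) = 8.072 m/s.
With constant cross-section the crest speed equals v; applying Bernoulli from the surface up to the crest, P_top = P_atm − ½ρv² − ρg·h_top.
P_top = 102600 − ½·736.5·8.072² − 736.5·9.8·2.736 = 58860 Pa. So P_gauge = P_top − P_atm = -43740 Pa.

P_gauge ≈ -43.74 kPa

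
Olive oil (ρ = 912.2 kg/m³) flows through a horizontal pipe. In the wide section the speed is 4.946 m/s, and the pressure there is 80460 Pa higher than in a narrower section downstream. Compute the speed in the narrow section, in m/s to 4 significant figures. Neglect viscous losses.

v₂ = 14.17 m/s

With h₁ = h₂, rearranging Bernoulli gives v₂ = √(v₁² + 2ΔP/ρ).
v₂ = √(4.946² + 2·80460/912.2) = √(24.46 + 176.4) = 14.17 m/s.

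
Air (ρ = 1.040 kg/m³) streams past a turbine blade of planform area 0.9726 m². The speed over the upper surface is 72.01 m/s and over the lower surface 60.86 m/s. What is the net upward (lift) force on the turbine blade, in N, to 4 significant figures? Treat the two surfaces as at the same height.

F ≈ 749.3 N

With equal heights on the two surfaces, Bernoulli gives P_lower − P_upper = ½ρ(v_upper² − v_lower²).
ΔP = ½·1.040·(72.01² − 60.86²) = 770.4 Pa.
Lift = ΔP · A = 770.4 × 0.9726 = 749.3 N.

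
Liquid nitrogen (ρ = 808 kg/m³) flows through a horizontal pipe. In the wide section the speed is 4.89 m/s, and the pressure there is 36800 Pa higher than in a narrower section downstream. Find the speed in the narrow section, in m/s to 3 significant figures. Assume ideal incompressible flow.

v₂ ≈ 10.7 m/s

With h₁ = h₂, rearranging Bernoulli gives v₂ = √(v₁² + 2ΔP/ρ).
v₂ = √(4.89² + 2·36800/808) = √(23.9 + 91.1) = 10.7 m/s.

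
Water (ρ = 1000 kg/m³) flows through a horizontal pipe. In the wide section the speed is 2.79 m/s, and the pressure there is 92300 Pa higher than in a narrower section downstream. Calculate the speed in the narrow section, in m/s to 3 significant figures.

With h₁ = h₂, rearranging Bernoulli gives v₂ = √(v₁² + 2ΔP/ρ).
v₂ = √(2.79² + 2·92300/1000) = √(7.78 + 185) = 13.9 m/s.

v₂ ≈ 13.9 m/s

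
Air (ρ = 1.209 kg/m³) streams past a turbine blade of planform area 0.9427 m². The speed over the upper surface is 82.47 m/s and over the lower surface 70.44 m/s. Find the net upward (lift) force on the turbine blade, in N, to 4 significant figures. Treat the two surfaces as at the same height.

1048 N

With equal heights on the two surfaces, Bernoulli gives P_lower − P_upper = ½ρ(v_upper² − v_lower²).
ΔP = ½·1.209·(82.47² − 70.44²) = 1112 Pa.
Lift = ΔP · A = 1112 × 0.9427 = 1048 N.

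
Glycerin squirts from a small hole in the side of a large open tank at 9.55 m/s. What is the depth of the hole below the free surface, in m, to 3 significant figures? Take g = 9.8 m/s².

h = 4.65 m

For a small hole in a large open tank, ½v² = gh, giving h = v²/(2g).
h = 9.55²/(2·9.8) = 91.2/19.60 = 4.65 m.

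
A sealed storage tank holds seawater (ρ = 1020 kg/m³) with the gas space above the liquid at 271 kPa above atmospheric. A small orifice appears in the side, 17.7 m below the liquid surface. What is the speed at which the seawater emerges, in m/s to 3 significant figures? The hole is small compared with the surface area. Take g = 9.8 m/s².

Take point 1 at the surface (v₁ ≈ 0) and point 2 at the hole (at atmospheric pressure). Bernoulli: P₁ + ρg h = P_atm + ½ρv₂².
With P₁ − P_atm = 271000 Pa, v₂ = √(2gh + 2ΔP/ρ) = √(2·9.8·17.7 + 2·271000/1020) = 29.6 m/s.

29.6 m/s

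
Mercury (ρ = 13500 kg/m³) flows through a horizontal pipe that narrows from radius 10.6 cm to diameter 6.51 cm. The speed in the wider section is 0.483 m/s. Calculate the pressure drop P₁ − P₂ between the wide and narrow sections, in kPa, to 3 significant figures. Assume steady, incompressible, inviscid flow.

176 kPa

Continuity gives A₁v₁ = A₂v₂, so v₂ = (353 cm²)/(33.3 cm²) × 0.483 m/s = 5.12 m/s.
The pipe is horizontal, so Bernoulli reduces to P₁ + ½ρv₁² = P₂ + ½ρv₂².
P₁ − P₂ = ½·13500·(5.12² − 0.483²) = ½·13500·26.0 = 176000 Pa.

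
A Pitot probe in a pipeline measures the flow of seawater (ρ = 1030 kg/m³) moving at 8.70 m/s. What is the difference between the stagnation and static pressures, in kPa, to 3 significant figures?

At the stagnation point the flow is brought to rest, so Bernoulli gives P_stag − P_static = ½ρv².
ΔP = ½·1030·8.70² = 39000 Pa.

ΔP = 39.0 kPa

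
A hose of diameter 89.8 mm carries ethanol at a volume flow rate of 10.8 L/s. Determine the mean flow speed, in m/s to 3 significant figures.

Q = 10.8 L/s = 0.0108 m³/s.
v = Q/A = 0.0108 / 0.00633 = 1.71 m/s.

v ≈ 1.71 m/s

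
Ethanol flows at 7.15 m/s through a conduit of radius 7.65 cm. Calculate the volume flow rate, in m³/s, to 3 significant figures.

Q = A·v = 0.0184 m² × 7.15 m/s = 0.131 m³/s.

Q ≈ 0.131 m³/s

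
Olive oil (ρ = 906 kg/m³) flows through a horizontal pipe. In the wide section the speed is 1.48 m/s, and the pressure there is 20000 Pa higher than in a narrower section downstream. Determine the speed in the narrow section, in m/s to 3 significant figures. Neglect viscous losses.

v₂ ≈ 6.81 m/s

With h₁ = h₂, rearranging Bernoulli gives v₂ = √(v₁² + 2ΔP/ρ).
v₂ = √(1.48² + 2·20000/906) = √(2.19 + 44.2) = 6.81 m/s.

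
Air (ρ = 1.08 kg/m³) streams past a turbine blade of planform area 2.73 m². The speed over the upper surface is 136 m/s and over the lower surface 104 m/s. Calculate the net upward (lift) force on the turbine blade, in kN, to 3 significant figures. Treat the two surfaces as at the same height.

The faster flow above has the lower pressure; Bernoulli (same height) gives ΔP = ½ρ(v_up² − v_low²).
ΔP = ½·1.08·(136² − 104²) = 4150 Pa.
Lift = ΔP · A = 4150 × 2.73 = 11300 N.

F = 11.3 kN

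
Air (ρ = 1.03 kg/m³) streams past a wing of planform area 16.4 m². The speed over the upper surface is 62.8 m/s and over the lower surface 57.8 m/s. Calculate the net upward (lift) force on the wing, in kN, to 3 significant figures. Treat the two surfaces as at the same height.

F ≈ 5.09 kN

The faster flow above has the lower pressure; Bernoulli (same height) gives ΔP = ½ρ(v_up² − v_low²).
ΔP = ½·1.03·(62.8² − 57.8²) = 311 Pa.
Lift = ΔP · A = 311 × 16.4 = 5090 N.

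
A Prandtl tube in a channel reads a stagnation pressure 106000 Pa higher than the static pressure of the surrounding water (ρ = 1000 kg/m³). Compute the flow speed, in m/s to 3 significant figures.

Bernoulli between the free stream and the stagnation point: ½ρv² = P_stag − P_static.
v = √(2ΔP/ρ) = √(2·106000/1000) = 14.6 m/s.

14.6 m/s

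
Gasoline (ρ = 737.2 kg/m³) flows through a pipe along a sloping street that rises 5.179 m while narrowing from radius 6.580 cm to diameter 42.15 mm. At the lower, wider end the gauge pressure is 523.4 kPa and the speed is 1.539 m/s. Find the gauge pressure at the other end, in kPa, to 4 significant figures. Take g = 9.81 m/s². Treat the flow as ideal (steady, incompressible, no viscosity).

P₂ = 403.9 kPa

The volume flow rate is constant, so v₂ = (A₁/A₂)v₁ = (136.0/13.95)·1.539 = 15.00 m/s.
Applying Bernoulli between the two ends and solving for P₂: P₂ = P₁ + ½ρ(v₁² − v₂²) − ρgΔh.
P₂ = 523400 + ½·737.2·(1.539² − 15.00²) − 737.2·9.81·(+5.179) = 523400 + (-82090) − (37450) = 403900 Pa.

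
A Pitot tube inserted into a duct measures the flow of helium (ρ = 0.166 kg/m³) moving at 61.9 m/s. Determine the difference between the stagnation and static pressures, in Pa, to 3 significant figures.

The dynamic pressure equals the rise in static pressure at the stagnation point: ΔP = ½ρv².
ΔP = ½·0.166·61.9² = 318 Pa.

ΔP ≈ 318 Pa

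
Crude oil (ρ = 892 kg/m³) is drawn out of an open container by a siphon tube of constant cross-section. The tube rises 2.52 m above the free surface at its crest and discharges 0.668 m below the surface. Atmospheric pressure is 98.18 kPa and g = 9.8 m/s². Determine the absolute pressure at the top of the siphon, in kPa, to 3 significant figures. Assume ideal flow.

70.3 kPa

The outlet speed comes from Torricelli: v = √(2g·0.668) = 3.62 m/s.
The bore is uniform, so the speed at the crest is the same v. Bernoulli surface→crest: P_atm = P_top + ½ρv² + ρg·h_top.
P_top = 98180 − ½·892·3.62² − 892·9.8·2.52 = 70300 Pa.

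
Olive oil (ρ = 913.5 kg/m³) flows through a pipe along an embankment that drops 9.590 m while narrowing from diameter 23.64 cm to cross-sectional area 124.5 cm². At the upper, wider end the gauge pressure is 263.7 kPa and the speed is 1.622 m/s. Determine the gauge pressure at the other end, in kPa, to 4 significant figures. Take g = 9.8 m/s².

Mass conservation (A₁v₁ = A₂v₂) gives v₂ = 1.622 × 438.9/124.5 = 5.718 m/s.
Energy conservation along the streamline gives P₂ = P₁ − ½ρ(v₂² − v₁²) − ρg(h₂ − h₁).
P₂ = 263700 + ½·913.5·(1.622² − 5.718²) − 913.5·9.8·(−9.590) = 263700 + (-13730) − (-85850) = 335800 Pa.

335.8 kPa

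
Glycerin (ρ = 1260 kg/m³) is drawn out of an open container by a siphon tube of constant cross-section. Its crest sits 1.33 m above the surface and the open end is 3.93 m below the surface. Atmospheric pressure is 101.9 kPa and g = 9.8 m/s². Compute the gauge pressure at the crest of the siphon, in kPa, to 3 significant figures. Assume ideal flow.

P_gauge = -65.0 kPa

Bernoulli surface→outlet gives ½v² = g·h_out, so v = √(2·9.8·3.93) = 8.78 m/s.
With constant cross-section the crest speed equals v; applying Bernoulli from the surface up to the crest, P_top = P_atm − ½ρv² − ρg·h_top.
P_top = 101900 − ½·1260·8.78² − 1260·9.8·1.33 = 36900 Pa. So P_gauge = P_top − P_atm = -65000 Pa.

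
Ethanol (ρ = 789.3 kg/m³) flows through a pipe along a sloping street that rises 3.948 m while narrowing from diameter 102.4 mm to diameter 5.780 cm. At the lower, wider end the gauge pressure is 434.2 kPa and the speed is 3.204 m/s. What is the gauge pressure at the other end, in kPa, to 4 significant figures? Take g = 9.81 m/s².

P₂ = 367.8 kPa

Mass conservation (A₁v₁ = A₂v₂) gives v₂ = 3.204 × 82.35/26.24 = 10.06 m/s.
Energy conservation along the streamline gives P₂ = P₁ − ½ρ(v₂² − v₁²) − ρg(h₂ − h₁).
P₂ = 434200 + ½·789.3·(3.204² − 10.06²) − 789.3·9.81·(+3.948) = 434200 + (-35860) − (30570) = 367800 Pa.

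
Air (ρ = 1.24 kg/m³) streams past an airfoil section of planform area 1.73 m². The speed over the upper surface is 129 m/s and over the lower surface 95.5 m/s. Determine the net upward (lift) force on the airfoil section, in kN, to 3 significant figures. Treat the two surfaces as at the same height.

From P + ½ρv² = const at equal height, P_low − P_up = ½ρ(v_up² − v_low²).
ΔP = ½·1.24·(129² − 95.5²) = 4660 Pa.
Lift = ΔP · A = 4660 × 1.73 = 8070 N.

F ≈ 8.07 kN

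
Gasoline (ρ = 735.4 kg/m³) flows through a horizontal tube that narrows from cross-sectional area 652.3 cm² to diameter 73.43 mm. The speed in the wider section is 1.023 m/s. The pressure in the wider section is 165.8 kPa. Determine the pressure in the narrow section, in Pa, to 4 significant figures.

Mass conservation (A₁v₁ = A₂v₂) gives v₂ = 1.023 × 652.3/42.35 = 15.76 m/s.
With no height change, Bernoulli's equation is P₁ + ½ρv₁² = P₂ + ½ρv₂².
P₂ = P₁ − ½ρ(v₂² − v₁²) = 165800 − ½·735.4·(15.76² − 1.023²) = 165800 − 90910 = 74890 Pa.

74890 Pa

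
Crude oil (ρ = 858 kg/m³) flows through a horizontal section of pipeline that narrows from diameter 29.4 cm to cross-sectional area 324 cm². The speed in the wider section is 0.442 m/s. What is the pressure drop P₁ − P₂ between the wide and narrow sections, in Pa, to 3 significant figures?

ΔP = 284 Pa

By continuity, v₂ = v₁·A₁/A₂ = 0.442·(679/324) = 0.926 m/s.
Bernoulli (h₁ = h₂): P₁ − P₂ = ½ρ(v₂² − v₁²).
P₁ − P₂ = ½·858·(0.926² − 0.442²) = ½·858·0.662 = 284 Pa.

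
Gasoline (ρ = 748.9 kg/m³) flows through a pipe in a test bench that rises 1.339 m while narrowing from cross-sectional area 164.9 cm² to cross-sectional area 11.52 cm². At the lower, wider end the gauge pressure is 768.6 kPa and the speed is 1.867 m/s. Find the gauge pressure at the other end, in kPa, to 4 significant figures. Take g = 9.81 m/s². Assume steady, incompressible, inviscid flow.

Continuity gives A₁v₁ = A₂v₂, so v₂ = (164.9 cm²)/(11.52 cm²) × 1.867 m/s = 26.72 m/s.
Applying Bernoulli between the two ends and solving for P₂: P₂ = P₁ + ½ρ(v₁² − v₂²) − ρgΔh.
P₂ = 768600 + ½·748.9·(1.867² − 26.72²) − 748.9·9.81·(+1.339) = 768600 + (-266100) − (9837) = 492600 Pa.

P₂ ≈ 492.6 kPa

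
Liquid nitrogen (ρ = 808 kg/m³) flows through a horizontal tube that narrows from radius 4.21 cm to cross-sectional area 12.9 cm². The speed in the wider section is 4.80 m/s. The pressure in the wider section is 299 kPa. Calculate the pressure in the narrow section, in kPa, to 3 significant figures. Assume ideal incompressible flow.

The volume flow rate is constant, so v₂ = (A₁/A₂)v₁ = (55.7/12.9)·4.80 = 20.7 m/s.
With no height change, Bernoulli's equation is P₁ + ½ρv₁² = P₂ + ½ρv₂².
P₂ = P₁ − ½ρ(v₂² − v₁²) = 299000 − ½·808·(20.7² − 4.80²) = 299000 − 164000 = 135000 Pa.

P₂ ≈ 135 kPa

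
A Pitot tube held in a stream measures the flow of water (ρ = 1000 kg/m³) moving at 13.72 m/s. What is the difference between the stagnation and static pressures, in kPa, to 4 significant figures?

ΔP ≈ 94.12 kPa

At the stagnation point the flow is brought to rest, so Bernoulli gives P_stag − P_static = ½ρv².
ΔP = ½·1000·13.72² = 94120 Pa.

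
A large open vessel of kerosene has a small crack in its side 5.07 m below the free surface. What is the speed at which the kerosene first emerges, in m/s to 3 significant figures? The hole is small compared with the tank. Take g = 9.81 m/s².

Torricelli's result v = √(2gh) gives v = √(2·9.81·5.07) = 9.97 m/s.

v = 9.97 m/s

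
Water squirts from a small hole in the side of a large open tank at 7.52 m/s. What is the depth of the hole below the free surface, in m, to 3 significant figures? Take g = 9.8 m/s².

Inverting v = √(2gh) gives h = v² / 2g.
h = 7.52²/(2·9.8) = 56.6/19.60 = 2.89 m.

h ≈ 2.89 m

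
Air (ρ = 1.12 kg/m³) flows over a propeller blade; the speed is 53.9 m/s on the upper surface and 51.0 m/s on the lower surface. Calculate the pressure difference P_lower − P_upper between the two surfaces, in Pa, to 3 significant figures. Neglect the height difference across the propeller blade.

170 Pa

The pressure is lower where the speed is higher: ΔP = ½ρ(v_up² − v_low²).
ΔP = ½·1.12·(53.9² − 51.0²) = 170 Pa.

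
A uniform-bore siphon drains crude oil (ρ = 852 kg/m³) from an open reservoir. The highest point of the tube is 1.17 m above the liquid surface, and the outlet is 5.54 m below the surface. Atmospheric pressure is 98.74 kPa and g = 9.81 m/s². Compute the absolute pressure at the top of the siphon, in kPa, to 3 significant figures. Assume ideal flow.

P_top = 42.7 kPa

Bernoulli surface→outlet gives ½v² = g·h_out, so v = √(2·9.81·5.54) = 10.4 m/s.
The bore is uniform, so the speed at the crest is the same v. Bernoulli surface→crest: P_atm = P_top + ½ρv² + ρg·h_top.
P_top = 98740 − ½·852·10.4² − 852·9.81·1.17 = 42700 Pa.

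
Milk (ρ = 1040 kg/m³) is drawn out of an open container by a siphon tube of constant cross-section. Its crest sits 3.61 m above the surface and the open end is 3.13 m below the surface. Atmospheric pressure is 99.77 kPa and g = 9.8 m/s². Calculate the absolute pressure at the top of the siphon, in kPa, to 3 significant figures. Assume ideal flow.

31.1 kPa

From the surface to the outlet (both open to atmosphere, surface at rest): v = √(2g·h_out) = √(2·9.8·3.13) = 7.83 m/s.
The bore is uniform, so the speed at the crest is the same v. Bernoulli surface→crest: P_atm = P_top + ½ρv² + ρg·h_top.
P_top = 99770 − ½·1040·7.83² − 1040·9.8·3.61 = 31100 Pa.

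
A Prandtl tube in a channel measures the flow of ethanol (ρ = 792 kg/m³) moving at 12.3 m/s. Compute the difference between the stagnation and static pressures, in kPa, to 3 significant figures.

At the stagnation point the flow is brought to rest, so Bernoulli gives P_stag − P_static = ½ρv².
ΔP = ½·792·12.3² = 59900 Pa.

ΔP ≈ 59.9 kPa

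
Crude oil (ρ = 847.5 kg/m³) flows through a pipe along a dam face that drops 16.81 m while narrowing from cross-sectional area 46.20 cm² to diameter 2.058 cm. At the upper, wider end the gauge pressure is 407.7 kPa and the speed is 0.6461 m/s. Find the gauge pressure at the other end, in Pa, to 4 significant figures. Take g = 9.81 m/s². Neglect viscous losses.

513500 Pa

By continuity, v₂ = v₁·A₁/A₂ = 0.6461·(46.20/3.326) = 8.973 m/s.
Applying Bernoulli between the two ends and solving for P₂: P₂ = P₁ + ½ρ(v₁² − v₂²) − ρgΔh.
P₂ = 407700 + ½·847.5·(0.6461² − 8.973²) − 847.5·9.81·(−16.81) = 407700 + (-33940) − (-139800) = 513500 Pa.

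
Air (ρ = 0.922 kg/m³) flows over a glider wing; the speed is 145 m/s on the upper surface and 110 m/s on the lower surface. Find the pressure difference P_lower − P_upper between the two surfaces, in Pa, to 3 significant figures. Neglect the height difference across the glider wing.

The pressure is lower where the speed is higher: ΔP = ½ρ(v_up² − v_low²).
ΔP = ½·0.922·(145² − 110²) = 4110 Pa.

ΔP ≈ 4110 Pa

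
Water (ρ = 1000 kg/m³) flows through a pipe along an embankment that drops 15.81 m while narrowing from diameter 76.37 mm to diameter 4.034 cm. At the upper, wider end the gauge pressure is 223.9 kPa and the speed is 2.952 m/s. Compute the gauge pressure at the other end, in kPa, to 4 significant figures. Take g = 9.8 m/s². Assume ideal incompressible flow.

Mass conservation (A₁v₁ = A₂v₂) gives v₂ = 2.952 × 45.81/12.78 = 10.58 m/s.
Energy conservation along the streamline gives P₂ = P₁ − ½ρ(v₂² − v₁²) − ρg(h₂ − h₁).
P₂ = 223900 + ½·1000·(2.952² − 10.58²) − 1000·9.8·(−15.81) = 223900 + (-51610) − (-154900) = 327200 Pa.

P₂ ≈ 327.2 kPa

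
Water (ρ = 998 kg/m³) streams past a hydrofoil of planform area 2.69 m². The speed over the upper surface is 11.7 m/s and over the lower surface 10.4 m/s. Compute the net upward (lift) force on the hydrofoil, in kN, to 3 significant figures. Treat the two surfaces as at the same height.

With equal heights on the two surfaces, Bernoulli gives P_lower − P_upper = ½ρ(v_upper² − v_lower²).
ΔP = ½·998·(11.7² − 10.4²) = 14300 Pa.
Lift = ΔP · A = 14300 × 2.69 = 38600 N.

38.6 kN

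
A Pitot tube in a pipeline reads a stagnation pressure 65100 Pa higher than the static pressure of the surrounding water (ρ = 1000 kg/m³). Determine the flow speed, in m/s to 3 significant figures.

Bernoulli between the free stream and the stagnation point: ½ρv² = P_stag − P_static.
v = √(2ΔP/ρ) = √(2·65100/1000) = 11.4 m/s.

v ≈ 11.4 m/s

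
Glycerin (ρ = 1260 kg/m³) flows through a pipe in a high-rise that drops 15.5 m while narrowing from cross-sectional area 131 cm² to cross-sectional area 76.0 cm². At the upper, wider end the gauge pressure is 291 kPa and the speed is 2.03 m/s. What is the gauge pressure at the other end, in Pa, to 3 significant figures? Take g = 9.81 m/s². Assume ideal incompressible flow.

Continuity gives A₁v₁ = A₂v₂, so v₂ = (131 cm²)/(76.0 cm²) × 2.03 m/s = 3.50 m/s.
Applying Bernoulli between the two ends and solving for P₂: P₂ = P₁ + ½ρ(v₁² − v₂²) − ρgΔh.
P₂ = 291000 + ½·1260·(2.03² − 3.50²) − 1260·9.81·(−15.5) = 291000 + (-5120) − (-192000) = 477000 Pa.

P₂ ≈ 477000 Pa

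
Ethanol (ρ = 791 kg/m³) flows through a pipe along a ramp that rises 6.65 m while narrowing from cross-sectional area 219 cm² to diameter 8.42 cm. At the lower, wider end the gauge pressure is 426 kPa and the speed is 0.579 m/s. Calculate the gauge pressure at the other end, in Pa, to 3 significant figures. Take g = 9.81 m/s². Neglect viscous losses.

Continuity gives A₁v₁ = A₂v₂, so v₂ = (219 cm²)/(55.7 cm²) × 0.579 m/s = 2.28 m/s.
Bernoulli: P₁ + ½ρv₁² + ρg h₁ = P₂ + ½ρv₂² + ρg h₂, so P₂ = P₁ + ½ρ(v₁² − v₂²) − ρg(h₂ − h₁).
P₂ = 426000 + ½·791·(0.579² − 2.28²) − 791·9.81·(+6.65) = 426000 + (-1920) − (51600) = 372000 Pa.

P₂ ≈ 372000 Pa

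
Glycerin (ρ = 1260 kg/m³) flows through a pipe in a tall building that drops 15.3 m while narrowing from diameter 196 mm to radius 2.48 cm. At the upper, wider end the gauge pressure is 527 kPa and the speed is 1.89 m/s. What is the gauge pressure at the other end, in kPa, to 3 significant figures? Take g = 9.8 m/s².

169 kPa

Continuity gives A₁v₁ = A₂v₂, so v₂ = (302 cm²)/(19.3 cm²) × 1.89 m/s = 29.5 m/s.
Bernoulli: P₁ + ½ρv₁² + ρg h₁ = P₂ + ½ρv₂² + ρg h₂, so P₂ = P₁ + ½ρ(v₁² − v₂²) − ρg(h₂ − h₁).
P₂ = 527000 + ½·1260·(1.89² − 29.5²) − 1260·9.8·(−15.3) = 527000 + (-546000) − (-189000) = 169000 Pa.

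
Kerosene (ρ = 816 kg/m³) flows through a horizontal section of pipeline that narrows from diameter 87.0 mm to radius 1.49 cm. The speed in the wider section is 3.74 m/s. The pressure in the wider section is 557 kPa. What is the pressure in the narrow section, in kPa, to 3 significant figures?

148 kPa

Continuity gives A₁v₁ = A₂v₂, so v₂ = (59.4 cm²)/(6.97 cm²) × 3.74 m/s = 31.9 m/s.
Along the horizontal streamline, P + ½ρv² is constant.
P₂ = P₁ − ½ρ(v₂² − v₁²) = 557000 − ½·816·(31.9² − 3.74²) = 557000 − 409000 = 148000 Pa.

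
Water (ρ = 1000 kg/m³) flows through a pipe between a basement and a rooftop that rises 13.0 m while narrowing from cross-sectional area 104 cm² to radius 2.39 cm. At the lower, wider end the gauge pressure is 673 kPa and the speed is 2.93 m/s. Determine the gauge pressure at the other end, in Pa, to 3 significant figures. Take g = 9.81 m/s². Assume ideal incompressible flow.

Continuity gives A₁v₁ = A₂v₂, so v₂ = (104 cm²)/(17.9 cm²) × 2.93 m/s = 17.0 m/s.
Applying Bernoulli between the two ends and solving for P₂: P₂ = P₁ + ½ρ(v₁² − v₂²) − ρgΔh.
P₂ = 673000 + ½·1000·(2.93² − 17.0²) − 1000·9.81·(+13.0) = 673000 + (-140000) − (128000) = 406000 Pa.

P₂ = 406000 Pa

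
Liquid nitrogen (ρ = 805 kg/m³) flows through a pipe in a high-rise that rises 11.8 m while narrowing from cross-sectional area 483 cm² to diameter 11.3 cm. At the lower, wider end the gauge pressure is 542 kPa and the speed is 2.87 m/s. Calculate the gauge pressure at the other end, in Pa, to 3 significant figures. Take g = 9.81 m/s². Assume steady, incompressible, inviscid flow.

The volume flow rate is constant, so v₂ = (A₁/A₂)v₁ = (483/100)·2.87 = 13.8 m/s.
Applying Bernoulli between the two ends and solving for P₂: P₂ = P₁ + ½ρ(v₁² − v₂²) − ρgΔh.
P₂ = 542000 + ½·805·(2.87² − 13.8²) − 805·9.81·(+11.8) = 542000 + (-73600) − (93200) = 375000 Pa.

P₂ ≈ 375000 Pa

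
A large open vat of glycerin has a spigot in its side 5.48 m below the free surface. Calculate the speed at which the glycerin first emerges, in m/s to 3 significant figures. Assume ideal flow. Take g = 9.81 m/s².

Torricelli's result v = √(2gh) gives v = √(2·9.81·5.48) = 10.4 m/s.

10.4 m/s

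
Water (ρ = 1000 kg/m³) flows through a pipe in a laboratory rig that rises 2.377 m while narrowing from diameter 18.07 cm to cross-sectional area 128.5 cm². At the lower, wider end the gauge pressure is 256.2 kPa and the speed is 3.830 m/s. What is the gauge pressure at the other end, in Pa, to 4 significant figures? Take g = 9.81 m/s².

P₂ ≈ 211000 Pa

Continuity gives A₁v₁ = A₂v₂, so v₂ = (256.5 cm²)/(128.5 cm²) × 3.830 m/s = 7.644 m/s.
Bernoulli: P₁ + ½ρv₁² + ρg h₁ = P₂ + ½ρv₂² + ρg h₂, so P₂ = P₁ + ½ρ(v₁² − v₂²) − ρg(h₂ − h₁).
P₂ = 256200 + ½·1000·(3.830² − 7.644²) − 1000·9.81·(+2.377) = 256200 + (-21880) − (23320) = 211000 Pa.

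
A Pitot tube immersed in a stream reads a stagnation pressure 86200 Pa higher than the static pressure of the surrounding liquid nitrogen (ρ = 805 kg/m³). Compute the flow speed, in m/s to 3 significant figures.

Bernoulli between the free stream and the stagnation point: ½ρv² = P_stag − P_static.
v = √(2ΔP/ρ) = √(2·86200/805) = 14.6 m/s.

v ≈ 14.6 m/s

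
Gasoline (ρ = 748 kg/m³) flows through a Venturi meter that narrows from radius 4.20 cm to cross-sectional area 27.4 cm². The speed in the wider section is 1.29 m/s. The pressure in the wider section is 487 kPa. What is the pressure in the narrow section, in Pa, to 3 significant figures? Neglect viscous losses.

Continuity gives A₁v₁ = A₂v₂, so v₂ = (55.4 cm²)/(27.4 cm²) × 1.29 m/s = 2.61 m/s.
The pipe is horizontal, so Bernoulli reduces to P₁ + ½ρv₁² = P₂ + ½ρv₂².
P₂ = P₁ − ½ρ(v₂² − v₁²) = 487000 − ½·748·(2.61² − 1.29²) = 487000 − 1920 = 485000 Pa.

P₂ = 485000 Pa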